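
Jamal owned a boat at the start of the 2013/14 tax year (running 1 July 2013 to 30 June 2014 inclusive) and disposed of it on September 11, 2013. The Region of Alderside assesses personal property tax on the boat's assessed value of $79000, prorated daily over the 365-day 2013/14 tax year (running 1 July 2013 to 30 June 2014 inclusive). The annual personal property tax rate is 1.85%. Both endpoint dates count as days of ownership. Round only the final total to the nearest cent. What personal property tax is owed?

Days held (July 1 – September 11, 2013): 73 out of 365
Tax = $79000 × 1.85% × 73/365 = $292.3000

$292.30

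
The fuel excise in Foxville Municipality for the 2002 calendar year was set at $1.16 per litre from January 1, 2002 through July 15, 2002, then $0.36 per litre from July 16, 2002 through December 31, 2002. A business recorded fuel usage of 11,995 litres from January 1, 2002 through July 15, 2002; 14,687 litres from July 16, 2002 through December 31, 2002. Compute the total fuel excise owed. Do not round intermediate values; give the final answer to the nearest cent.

$19,201.52

January 1 – July 15, 2002: 11,995 litres at $1.16/litre → $13,914.20
July 16 – December 31, 2002: 14,687 litres at $0.36/litre → $5,287.32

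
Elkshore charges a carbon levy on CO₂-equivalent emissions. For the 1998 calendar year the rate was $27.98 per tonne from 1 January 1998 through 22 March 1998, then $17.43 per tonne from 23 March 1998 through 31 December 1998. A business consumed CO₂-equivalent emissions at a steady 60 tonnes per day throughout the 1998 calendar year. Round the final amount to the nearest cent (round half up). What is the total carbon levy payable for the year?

1 January – 22 March 1998: 81 days × 60 tonnes/day = 4,860 tonnes at $27.98/tonne → $135,982.80
23 March – 31 December 1998: 284 days × 60 tonnes/day = 17,040 tonnes at $17.43/tonne → $297,007.20

$432,990.00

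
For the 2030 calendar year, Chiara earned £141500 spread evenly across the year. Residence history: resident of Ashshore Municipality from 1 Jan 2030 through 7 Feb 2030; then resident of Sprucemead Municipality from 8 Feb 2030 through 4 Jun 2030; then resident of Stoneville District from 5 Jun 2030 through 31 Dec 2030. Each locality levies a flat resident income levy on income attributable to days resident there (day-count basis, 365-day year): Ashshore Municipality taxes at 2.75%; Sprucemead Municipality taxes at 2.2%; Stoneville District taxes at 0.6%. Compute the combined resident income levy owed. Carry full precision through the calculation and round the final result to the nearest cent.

Ashshore Municipality, 1 Jan – 7 Feb 2030: 38 days → £141500 × 2.75% × 38/365 = £405.1164
Sprucemead Municipality, 8 Feb – 4 Jun 2030: 117 days → £141500 × 2.2% × 117/365 = £997.8658
Stoneville District, 5 Jun – 31 Dec 2030: 210 days → £141500 × 0.6% × 210/365 = £488.4658
Total = £1891.4479

£1891.45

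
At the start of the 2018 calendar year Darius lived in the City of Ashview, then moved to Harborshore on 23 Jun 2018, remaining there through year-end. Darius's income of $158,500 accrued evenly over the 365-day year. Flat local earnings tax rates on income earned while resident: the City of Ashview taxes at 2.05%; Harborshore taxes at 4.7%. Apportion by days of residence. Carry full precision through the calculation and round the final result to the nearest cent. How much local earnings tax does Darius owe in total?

$5,458.70

The City of Ashview, 1 Jan – 22 Jun 2018: 173 days → $158,500 × 2.05% × 173/365 = $1,540.0555
Harborshore, 23 Jun – 31 Dec 2018: 192 days → $158,500 × 4.7% × 192/365 = $3,918.6411
Total = $5,458.6966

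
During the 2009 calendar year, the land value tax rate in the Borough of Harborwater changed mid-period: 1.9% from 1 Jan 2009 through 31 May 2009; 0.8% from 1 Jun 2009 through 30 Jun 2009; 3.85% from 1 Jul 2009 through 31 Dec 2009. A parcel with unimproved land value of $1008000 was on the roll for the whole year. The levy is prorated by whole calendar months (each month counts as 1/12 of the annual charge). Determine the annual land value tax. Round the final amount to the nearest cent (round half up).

1 Jan – 31 May 2009: 5 months at 1.9% → $1008000 × 1.9% × 5/12 = $7980.0000
1 Jun – 30 Jun 2009: 1 month at 0.8% → $1008000 × 0.8% × 1/12 = $672.0000
1 Jul – 31 Dec 2009: 6 months at 3.85% → $1008000 × 3.85% × 6/12 = $19404.0000
Total = $28056.0000

$28056.00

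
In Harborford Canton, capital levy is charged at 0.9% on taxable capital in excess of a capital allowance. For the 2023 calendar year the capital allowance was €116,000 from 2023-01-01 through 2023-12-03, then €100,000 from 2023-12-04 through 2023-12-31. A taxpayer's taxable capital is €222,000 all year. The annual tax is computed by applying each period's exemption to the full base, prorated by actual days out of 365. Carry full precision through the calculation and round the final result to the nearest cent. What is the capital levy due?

2023-01-01 to 2023-12-03: 337 days, exemption €116,000 → (€222,000 − €116,000) × 0.9% × 337/365 = €880.8164
2023-12-04 to 2023-12-31: 28 days, exemption €100,000 → (€222,000 − €100,000) × 0.9% × 28/365 = €84.2301
Total = €965.0466

€965.05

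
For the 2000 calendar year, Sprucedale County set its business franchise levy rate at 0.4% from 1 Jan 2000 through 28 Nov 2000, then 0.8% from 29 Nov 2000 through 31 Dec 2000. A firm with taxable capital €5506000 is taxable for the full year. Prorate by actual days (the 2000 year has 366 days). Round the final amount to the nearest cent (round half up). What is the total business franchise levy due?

€24009.77

1 Jan – 28 Nov 2000: 333 days at 0.4% → €5506000 × 0.4% × 333/366 = €20038.2295
29 Nov – 31 Dec 2000: 33 days at 0.8% → €5506000 × 0.8% × 33/366 = €3971.5410
Total = €24009.7705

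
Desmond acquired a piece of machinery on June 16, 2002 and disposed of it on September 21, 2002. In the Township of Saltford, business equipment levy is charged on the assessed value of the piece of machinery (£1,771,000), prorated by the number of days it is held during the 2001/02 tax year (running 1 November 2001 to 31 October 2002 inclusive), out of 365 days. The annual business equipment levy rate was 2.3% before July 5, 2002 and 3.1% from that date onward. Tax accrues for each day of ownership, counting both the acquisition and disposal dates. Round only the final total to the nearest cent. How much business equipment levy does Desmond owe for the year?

June 16 – July 4, 2002: 19 days at 2.3% → £1,771,000 × 2.3% × 19/365 = £2,120.3479
July 5 – September 21, 2002: 79 days at 3.1% → £1,771,000 × 3.1% × 79/365 = £11,882.6822
Total = £14,003.0301

£14,003.03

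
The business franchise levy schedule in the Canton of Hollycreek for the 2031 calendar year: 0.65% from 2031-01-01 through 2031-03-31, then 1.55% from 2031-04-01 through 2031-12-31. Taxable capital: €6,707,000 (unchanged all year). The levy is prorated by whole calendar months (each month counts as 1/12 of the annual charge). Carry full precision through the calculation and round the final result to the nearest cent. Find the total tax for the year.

2031-01-01 to 2031-03-31: 3 months at 0.65% → €6,707,000 × 0.65% × 3/12 = €10,898.8750
2031-04-01 to 2031-12-31: 9 months at 1.55% → €6,707,000 × 1.55% × 9/12 = €77,968.8750
Total = €88,867.7500

€88,867.75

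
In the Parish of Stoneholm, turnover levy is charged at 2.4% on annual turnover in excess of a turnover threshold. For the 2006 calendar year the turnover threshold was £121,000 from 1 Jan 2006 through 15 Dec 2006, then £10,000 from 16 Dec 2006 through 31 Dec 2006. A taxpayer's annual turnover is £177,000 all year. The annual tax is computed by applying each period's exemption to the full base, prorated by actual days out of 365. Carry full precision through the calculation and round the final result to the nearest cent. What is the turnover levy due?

£1,460.78

1 Jan – 15 Dec 2006: 349 days, exemption £121,000 → (£177,000 − £121,000) × 2.4% × 349/365 = £1,285.0849
16 Dec – 31 Dec 2006: 16 days, exemption £10,000 → (£177,000 − £10,000) × 2.4% × 16/365 = £175.6932
Total = £1,460.7781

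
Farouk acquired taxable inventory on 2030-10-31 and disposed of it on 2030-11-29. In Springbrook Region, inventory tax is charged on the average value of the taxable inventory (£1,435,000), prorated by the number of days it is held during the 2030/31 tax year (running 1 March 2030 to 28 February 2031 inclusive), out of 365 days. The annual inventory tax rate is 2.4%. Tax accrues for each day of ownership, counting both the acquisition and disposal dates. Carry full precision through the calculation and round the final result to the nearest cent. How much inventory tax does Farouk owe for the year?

£2,830.68

Days held (2030-10-31 to 2030-11-29): 30 out of 365
Tax = £1,435,000 × 2.4% × 30/365 = £2,830.6849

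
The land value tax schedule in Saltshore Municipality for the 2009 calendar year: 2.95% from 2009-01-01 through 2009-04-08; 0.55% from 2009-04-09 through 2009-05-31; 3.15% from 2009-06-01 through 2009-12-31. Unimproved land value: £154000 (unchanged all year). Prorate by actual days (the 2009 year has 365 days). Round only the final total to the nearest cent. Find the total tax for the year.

2009-01-01 to 2009-04-08: 98 days at 2.95% → £154000 × 2.95% × 98/365 = £1219.7644
2009-04-09 to 2009-05-31: 53 days at 0.55% → £154000 × 0.55% × 53/365 = £122.9890
2009-06-01 to 2009-12-31: 214 days at 3.15% → £154000 × 3.15% × 214/365 = £2844.1479
Total = £4186.9014

£4186.90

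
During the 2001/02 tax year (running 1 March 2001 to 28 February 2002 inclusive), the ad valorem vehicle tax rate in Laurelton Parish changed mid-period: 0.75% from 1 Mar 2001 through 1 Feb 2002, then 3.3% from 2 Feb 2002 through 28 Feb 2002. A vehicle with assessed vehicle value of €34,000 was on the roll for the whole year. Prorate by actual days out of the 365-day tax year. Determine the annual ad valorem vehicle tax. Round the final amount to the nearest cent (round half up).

€319.13

1 Mar 2001 – 1 Feb 2002: 338 days at 0.75% → €34,000 × 0.75% × 338/365 = €236.1370
2 Feb – 28 Feb 2002: 27 days at 3.3% → €34,000 × 3.3% × 27/365 = €82.9973
Total = €319.1342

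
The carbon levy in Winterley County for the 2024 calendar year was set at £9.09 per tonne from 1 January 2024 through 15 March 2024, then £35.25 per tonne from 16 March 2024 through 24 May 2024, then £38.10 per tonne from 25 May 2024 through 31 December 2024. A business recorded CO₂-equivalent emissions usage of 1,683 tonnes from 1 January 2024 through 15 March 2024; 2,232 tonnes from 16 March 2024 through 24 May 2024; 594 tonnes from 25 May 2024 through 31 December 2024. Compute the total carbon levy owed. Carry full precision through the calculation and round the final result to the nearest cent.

1 January – 15 March 2024: 1,683 tonnes at £9.09/tonne → £15298.47
16 March – 24 May 2024: 2,232 tonnes at £35.25/tonne → £78678.00
25 May – 31 December 2024: 594 tonnes at £38.10/tonne → £22631.40

£116607.87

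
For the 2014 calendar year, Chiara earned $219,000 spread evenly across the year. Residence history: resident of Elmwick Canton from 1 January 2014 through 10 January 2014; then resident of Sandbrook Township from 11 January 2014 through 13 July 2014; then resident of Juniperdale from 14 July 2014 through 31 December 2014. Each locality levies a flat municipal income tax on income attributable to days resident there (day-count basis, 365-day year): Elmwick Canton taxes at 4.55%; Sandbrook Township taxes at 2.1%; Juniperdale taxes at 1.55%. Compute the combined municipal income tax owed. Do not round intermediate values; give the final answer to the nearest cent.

$4,181.70

Elmwick Canton, 1 January – 10 January 2014: 10 days → $219,000 × 4.55% × 10/365 = $273.0000
Sandbrook Township, 11 January – 13 July 2014: 184 days → $219,000 × 2.1% × 184/365 = $2,318.4000
Juniperdale, 14 July – 31 December 2014: 171 days → $219,000 × 1.55% × 171/365 = $1,590.3000
Total = $4,181.7000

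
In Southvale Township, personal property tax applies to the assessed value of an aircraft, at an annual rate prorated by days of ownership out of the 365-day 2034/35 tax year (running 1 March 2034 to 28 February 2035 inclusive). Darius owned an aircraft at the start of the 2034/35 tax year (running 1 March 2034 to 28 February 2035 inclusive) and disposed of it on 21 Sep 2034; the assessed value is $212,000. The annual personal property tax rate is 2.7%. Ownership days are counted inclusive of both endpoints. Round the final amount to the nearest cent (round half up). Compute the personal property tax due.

Days held (1 Mar – 21 Sep 2034): 205 out of 365
Tax = $212,000 × 2.7% × 205/365 = $3,214.8493

$3,214.85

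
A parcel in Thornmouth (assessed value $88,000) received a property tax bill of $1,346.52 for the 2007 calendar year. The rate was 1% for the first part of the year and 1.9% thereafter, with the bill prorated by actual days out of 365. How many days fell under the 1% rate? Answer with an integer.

150 days

Let d = days at the first rate; then 365 − d days at the second rate.
$88,000 × [1%·d + 1.9%·(365−d)] / 365 = $1,346.52
Solving gives d = 150, so the new rate took effect on 31 May 2007.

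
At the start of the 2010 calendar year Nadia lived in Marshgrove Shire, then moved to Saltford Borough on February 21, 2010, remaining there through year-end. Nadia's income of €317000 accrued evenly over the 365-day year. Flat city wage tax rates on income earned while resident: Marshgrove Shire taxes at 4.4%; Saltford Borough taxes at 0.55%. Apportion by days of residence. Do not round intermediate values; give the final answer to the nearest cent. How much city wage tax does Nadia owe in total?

€3448.79

Marshgrove Shire, January 1 – February 20, 2010: 51 days → €317000 × 4.4% × 51/365 = €1948.8986
Saltford Borough, February 21 – December 31, 2010: 314 days → €317000 × 0.55% × 314/365 = €1499.8877
Total = €3448.7863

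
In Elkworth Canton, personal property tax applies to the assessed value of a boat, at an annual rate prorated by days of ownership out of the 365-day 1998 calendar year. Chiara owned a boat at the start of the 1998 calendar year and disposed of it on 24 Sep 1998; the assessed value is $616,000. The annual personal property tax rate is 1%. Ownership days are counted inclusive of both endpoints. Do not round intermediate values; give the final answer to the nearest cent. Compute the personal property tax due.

$4,506.08

Days held (1 Jan – 24 Sep 1998): 267 out of 365
Tax = $616,000 × 1% × 267/365 = $4,506.0822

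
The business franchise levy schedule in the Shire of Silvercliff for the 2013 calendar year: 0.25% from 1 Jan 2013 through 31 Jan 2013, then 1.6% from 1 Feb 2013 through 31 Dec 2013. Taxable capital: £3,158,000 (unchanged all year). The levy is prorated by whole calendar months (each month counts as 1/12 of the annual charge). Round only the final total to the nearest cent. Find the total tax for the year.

£46,975.25

1 Jan – 31 Jan 2013: 1 month at 0.25% → £3,158,000 × 0.25% × 1/12 = £657.9167
1 Feb – 31 Dec 2013: 11 months at 1.6% → £3,158,000 × 1.6% × 11/12 = £46,317.3333
Total = £46,975.2500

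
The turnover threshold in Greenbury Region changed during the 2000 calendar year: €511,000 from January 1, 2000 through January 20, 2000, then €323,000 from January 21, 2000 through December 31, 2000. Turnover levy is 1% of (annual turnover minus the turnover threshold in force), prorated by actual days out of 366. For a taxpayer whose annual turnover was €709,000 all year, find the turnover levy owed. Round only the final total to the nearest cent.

January 1 – January 20, 2000: 20 days, exemption €511,000 → (€709,000 − €511,000) × 1% × 20/366 = €108.1967
January 21 – December 31, 2000: 346 days, exemption €323,000 → (€709,000 − €323,000) × 1% × 346/366 = €3,649.0710
Total = €3,757.2678

€3,757.27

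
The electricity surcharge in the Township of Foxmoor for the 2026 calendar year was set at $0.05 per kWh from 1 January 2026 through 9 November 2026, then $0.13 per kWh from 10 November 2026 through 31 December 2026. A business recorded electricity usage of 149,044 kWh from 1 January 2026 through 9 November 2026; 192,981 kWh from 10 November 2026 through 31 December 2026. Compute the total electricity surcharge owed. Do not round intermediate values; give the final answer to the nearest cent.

1 January – 9 November 2026: 149,044 kWh at $0.05/kWh → $7452.20
10 November – 31 December 2026: 192,981 kWh at $0.13/kWh → $25087.53

$32539.73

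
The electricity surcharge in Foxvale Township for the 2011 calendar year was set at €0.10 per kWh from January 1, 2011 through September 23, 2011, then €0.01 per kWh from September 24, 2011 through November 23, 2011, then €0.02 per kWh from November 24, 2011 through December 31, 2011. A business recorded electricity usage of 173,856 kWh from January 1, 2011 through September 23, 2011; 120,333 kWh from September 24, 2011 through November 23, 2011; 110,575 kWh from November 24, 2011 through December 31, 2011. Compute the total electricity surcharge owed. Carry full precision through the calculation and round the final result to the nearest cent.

January 1 – September 23, 2011: 173,856 kWh at €0.10/kWh → €17385.60
September 24 – November 23, 2011: 120,333 kWh at €0.01/kWh → €1203.33
November 24 – December 31, 2011: 110,575 kWh at €0.02/kWh → €2211.50

€20800.43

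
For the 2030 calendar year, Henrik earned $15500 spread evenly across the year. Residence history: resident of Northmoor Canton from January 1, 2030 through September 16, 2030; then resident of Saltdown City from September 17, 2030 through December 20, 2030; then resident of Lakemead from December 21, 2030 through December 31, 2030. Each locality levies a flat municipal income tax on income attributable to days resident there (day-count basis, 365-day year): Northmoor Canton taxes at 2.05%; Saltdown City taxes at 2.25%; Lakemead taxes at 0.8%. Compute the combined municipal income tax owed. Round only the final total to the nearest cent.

Northmoor Canton, January 1 – September 16, 2030: 259 days → $15500 × 2.05% × 259/365 = $225.4719
Saltdown City, September 17 – December 20, 2030: 95 days → $15500 × 2.25% × 95/365 = $90.7705
Lakemead, December 21 – December 31, 2030: 11 days → $15500 × 0.8% × 11/365 = $3.7370
Total = $319.9795

$319.98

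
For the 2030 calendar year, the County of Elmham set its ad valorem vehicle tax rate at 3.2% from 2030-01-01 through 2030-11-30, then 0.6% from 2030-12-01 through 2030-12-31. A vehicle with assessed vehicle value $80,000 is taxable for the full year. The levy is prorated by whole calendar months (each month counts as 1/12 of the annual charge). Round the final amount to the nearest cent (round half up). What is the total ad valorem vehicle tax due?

2030-01-01 to 2030-11-30: 11 months at 3.2% → $80,000 × 3.2% × 11/12 = $2,346.6667
2030-12-01 to 2030-12-31: 1 month at 0.6% → $80,000 × 0.6% × 1/12 = $40.0000
Total = $2,386.6667

$2,386.67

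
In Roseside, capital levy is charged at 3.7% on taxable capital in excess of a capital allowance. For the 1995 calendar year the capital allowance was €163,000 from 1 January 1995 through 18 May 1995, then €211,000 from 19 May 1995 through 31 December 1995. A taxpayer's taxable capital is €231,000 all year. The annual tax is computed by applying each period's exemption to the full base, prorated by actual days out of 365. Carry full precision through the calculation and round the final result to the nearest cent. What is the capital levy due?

1 January – 18 May 1995: 138 days, exemption €163,000 → (€231,000 − €163,000) × 3.7% × 138/365 = €951.2548
19 May – 31 December 1995: 227 days, exemption €211,000 → (€231,000 − €211,000) × 3.7% × 227/365 = €460.2192
Total = €1,411.4740

€1,411.47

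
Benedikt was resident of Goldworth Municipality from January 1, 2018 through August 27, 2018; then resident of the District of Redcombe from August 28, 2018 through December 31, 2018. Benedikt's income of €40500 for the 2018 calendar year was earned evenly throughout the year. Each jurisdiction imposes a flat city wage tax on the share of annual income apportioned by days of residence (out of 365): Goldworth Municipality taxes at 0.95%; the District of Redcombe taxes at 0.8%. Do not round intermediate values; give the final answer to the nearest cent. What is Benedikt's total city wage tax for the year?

€363.78

Goldworth Municipality, January 1 – August 27, 2018: 239 days → €40500 × 0.95% × 239/365 = €251.9322
The District of Redcombe, August 28 – December 31, 2018: 126 days → €40500 × 0.8% × 126/365 = €111.8466
Total = €363.7788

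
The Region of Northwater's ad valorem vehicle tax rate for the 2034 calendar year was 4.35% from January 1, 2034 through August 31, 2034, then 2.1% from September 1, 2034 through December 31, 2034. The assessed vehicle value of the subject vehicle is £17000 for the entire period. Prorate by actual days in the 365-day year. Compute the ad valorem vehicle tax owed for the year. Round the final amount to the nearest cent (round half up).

January 1 – August 31, 2034: 243 days at 4.35% → £17000 × 4.35% × 243/365 = £492.3247
September 1 – December 31, 2034: 122 days at 2.1% → £17000 × 2.1% × 122/365 = £119.3260
Total = £611.6507

£611.65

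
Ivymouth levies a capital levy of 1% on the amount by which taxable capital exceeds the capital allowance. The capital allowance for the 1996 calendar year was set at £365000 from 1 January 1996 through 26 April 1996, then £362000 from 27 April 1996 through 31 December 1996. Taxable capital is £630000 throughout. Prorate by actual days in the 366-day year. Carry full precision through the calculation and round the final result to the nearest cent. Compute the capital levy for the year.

1 January – 26 April 1996: 117 days, exemption £365000 → (£630000 − £365000) × 1% × 117/366 = £847.1311
27 April – 31 December 1996: 249 days, exemption £362000 → (£630000 − £362000) × 1% × 249/366 = £1823.2787
Total = £2670.4098

£2670.41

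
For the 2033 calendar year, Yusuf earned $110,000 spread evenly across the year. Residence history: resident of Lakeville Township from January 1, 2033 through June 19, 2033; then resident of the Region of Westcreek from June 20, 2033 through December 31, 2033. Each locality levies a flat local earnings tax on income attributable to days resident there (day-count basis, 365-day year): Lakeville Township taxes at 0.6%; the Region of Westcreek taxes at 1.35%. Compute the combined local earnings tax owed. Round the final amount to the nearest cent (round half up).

$1,100.75

Lakeville Township, January 1 – June 19, 2033: 170 days → $110,000 × 0.6% × 170/365 = $307.3973
The Region of Westcreek, June 20 – December 31, 2033: 195 days → $110,000 × 1.35% × 195/365 = $793.3562
Total = $1,100.7534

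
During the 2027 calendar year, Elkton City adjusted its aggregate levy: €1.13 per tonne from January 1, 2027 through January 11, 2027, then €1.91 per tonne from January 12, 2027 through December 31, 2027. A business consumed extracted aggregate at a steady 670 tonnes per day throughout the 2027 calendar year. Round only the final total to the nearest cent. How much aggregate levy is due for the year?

€461341.90

January 1 – January 11, 2027: 11 days × 670 tonnes/day = 7,370 tonnes at €1.13/tonne → €8328.10
January 12 – December 31, 2027: 354 days × 670 tonnes/day = 237,180 tonnes at €1.91/tonne → €453013.80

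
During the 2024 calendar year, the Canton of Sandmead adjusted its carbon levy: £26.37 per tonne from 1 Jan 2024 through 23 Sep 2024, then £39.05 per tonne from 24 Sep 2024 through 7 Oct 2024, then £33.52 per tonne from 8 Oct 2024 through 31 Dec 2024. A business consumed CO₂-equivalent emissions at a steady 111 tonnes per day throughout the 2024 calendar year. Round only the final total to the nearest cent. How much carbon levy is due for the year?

£1,158,472.59

1 Jan – 23 Sep 2024: 267 days × 111 tonnes/day = 29,637 tonnes at £26.37/tonne → £781,527.69
24 Sep – 7 Oct 2024: 14 days × 111 tonnes/day = 1,554 tonnes at £39.05/tonne → £60,683.70
8 Oct – 31 Dec 2024: 85 days × 111 tonnes/day = 9,435 tonnes at £33.52/tonne → £316,261.20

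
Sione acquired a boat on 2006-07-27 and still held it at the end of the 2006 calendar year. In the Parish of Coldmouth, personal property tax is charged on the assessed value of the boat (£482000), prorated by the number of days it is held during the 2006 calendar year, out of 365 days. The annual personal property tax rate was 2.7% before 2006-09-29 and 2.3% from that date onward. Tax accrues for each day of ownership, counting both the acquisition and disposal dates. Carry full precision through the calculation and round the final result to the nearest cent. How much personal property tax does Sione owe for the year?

2006-07-27 to 2006-09-28: 64 days at 2.7% → £482000 × 2.7% × 64/365 = £2281.9068
2006-09-29 to 2006-12-31: 94 days at 2.3% → £482000 × 2.3% × 94/365 = £2855.0247
Total = £5136.9315

£5136.93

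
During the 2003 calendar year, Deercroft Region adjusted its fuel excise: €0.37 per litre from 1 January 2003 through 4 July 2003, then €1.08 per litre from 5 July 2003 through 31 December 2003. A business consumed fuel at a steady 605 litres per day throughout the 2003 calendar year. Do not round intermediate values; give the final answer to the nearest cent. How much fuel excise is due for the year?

€159024.25

1 January – 4 July 2003: 185 days × 605 litres/day = 111,925 litres at €0.37/litre → €41412.25
5 July – 31 December 2003: 180 days × 605 litres/day = 108,900 litres at €1.08/litre → €117612.00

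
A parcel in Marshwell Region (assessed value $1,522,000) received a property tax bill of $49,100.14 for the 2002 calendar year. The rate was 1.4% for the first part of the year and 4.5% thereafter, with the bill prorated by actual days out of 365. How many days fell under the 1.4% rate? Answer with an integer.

Let d = days at the first rate; then 365 − d days at the second rate.
$1,522,000 × [1.4%·d + 4.5%·(365−d)] / 365 = $49,100.14
Solving gives d = 150, so the new rate took effect on 31 May 2002.

150 days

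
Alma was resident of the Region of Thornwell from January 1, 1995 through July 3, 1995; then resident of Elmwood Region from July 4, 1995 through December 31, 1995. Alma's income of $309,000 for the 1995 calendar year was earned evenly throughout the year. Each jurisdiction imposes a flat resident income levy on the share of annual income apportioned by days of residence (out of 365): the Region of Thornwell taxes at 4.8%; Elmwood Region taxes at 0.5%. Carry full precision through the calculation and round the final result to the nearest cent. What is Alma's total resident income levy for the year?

$8,243.10

The Region of Thornwell, January 1 – July 3, 1995: 184 days → $309,000 × 4.8% × 184/365 = $7,476.9534
Elmwood Region, July 4 – December 31, 1995: 181 days → $309,000 × 0.5% × 181/365 = $766.1507
Total = $8,243.1041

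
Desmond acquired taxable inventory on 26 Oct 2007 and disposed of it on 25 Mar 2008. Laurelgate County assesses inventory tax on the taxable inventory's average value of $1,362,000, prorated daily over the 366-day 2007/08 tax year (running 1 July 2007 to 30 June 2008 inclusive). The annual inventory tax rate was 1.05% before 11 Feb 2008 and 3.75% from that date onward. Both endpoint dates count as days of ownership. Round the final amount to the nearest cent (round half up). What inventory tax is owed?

26 Oct 2007 – 10 Feb 2008: 108 days at 1.05% → $1,362,000 × 1.05% × 108/366 = $4,219.9672
11 Feb – 25 Mar 2008: 44 days at 3.75% → $1,362,000 × 3.75% × 44/366 = $6,140.1639
Total = $10,360.1311

$10,360.13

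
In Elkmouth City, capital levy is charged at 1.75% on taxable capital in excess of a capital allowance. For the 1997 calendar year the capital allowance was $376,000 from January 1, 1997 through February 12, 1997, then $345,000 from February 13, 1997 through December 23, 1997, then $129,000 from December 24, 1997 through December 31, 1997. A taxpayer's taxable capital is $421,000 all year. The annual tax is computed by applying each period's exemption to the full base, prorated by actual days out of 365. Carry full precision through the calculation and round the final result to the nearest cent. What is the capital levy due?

$1,348.94

January 1 – February 12, 1997: 43 days, exemption $376,000 → ($421,000 − $376,000) × 1.75% × 43/365 = $92.7740
February 13 – December 23, 1997: 314 days, exemption $345,000 → ($421,000 − $345,000) × 1.75% × 314/365 = $1,144.1644
December 24 – December 31, 1997: 8 days, exemption $129,000 → ($421,000 − $129,000) × 1.75% × 8/365 = $112.0000
Total = $1,348.9384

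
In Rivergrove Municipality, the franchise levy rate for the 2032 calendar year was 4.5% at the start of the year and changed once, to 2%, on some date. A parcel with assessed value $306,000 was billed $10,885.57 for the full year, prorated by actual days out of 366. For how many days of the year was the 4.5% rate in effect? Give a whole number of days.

Let d = days at the first rate; then 366 − d days at the second rate.
$306,000 × [4.5%·d + 2%·(366−d)] / 366 = $10,885.57
Solving gives d = 228, so the new rate took effect on August 16, 2032.

228 days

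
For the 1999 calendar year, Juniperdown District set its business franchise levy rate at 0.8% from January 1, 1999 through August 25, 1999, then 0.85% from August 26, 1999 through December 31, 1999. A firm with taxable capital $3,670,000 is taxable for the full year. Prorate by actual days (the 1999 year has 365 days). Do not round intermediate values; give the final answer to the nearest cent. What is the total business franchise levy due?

$30,003.51

January 1 – August 25, 1999: 237 days at 0.8% → $3,670,000 × 0.8% × 237/365 = $19,063.8904
August 26 – December 31, 1999: 128 days at 0.85% → $3,670,000 × 0.85% × 128/365 = $10,939.6164
Total = $30,003.5068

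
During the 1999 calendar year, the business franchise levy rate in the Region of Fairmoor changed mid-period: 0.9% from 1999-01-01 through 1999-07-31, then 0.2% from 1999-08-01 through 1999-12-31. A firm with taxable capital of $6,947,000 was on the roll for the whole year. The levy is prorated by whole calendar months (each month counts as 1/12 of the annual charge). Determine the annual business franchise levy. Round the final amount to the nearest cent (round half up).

$42,260.92

1999-01-01 to 1999-07-31: 7 months at 0.9% → $6,947,000 × 0.9% × 7/12 = $36,471.7500
1999-08-01 to 1999-12-31: 5 months at 0.2% → $6,947,000 × 0.2% × 5/12 = $5,789.1667
Total = $42,260.9167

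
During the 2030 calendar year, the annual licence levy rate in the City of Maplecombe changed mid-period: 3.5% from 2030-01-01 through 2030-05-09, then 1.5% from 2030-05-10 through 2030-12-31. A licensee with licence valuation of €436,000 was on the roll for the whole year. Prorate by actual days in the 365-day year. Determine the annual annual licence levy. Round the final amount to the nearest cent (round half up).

2030-01-01 to 2030-05-09: 129 days at 3.5% → €436,000 × 3.5% × 129/365 = €5,393.2603
2030-05-10 to 2030-12-31: 236 days at 1.5% → €436,000 × 1.5% × 236/365 = €4,228.6027
Total = €9,621.8630

€9,621.86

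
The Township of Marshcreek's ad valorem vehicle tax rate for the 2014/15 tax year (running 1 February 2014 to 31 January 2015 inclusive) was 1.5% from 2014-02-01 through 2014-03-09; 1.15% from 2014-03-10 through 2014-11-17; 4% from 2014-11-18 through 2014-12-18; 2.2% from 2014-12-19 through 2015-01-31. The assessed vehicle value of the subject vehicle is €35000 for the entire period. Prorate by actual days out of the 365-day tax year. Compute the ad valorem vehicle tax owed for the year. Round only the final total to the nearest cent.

€543.94

2014-02-01 to 2014-03-09: 37 days at 1.5% → €35000 × 1.5% × 37/365 = €53.2192
2014-03-10 to 2014-11-17: 253 days at 1.15% → €35000 × 1.15% × 253/365 = €278.9932
2014-11-18 to 2014-12-18: 31 days at 4% → €35000 × 4% × 31/365 = €118.9041
2014-12-19 to 2015-01-31: 44 days at 2.2% → €35000 × 2.2% × 44/365 = €92.8219
Total = €543.9384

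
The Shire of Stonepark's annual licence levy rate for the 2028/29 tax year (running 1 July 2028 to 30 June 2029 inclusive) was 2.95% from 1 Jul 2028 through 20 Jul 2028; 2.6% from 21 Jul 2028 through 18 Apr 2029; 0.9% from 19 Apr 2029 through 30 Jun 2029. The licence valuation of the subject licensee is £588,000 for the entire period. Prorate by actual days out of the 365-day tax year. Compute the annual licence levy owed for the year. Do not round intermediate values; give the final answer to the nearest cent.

1 Jul – 20 Jul 2028: 20 days at 2.95% → £588,000 × 2.95% × 20/365 = £950.4658
21 Jul 2028 – 18 Apr 2029: 272 days at 2.6% → £588,000 × 2.6% × 272/365 = £11,392.7014
19 Apr – 30 Jun 2029: 73 days at 0.9% → £588,000 × 0.9% × 73/365 = £1,058.4000
Total = £13,401.5671

£13,401.57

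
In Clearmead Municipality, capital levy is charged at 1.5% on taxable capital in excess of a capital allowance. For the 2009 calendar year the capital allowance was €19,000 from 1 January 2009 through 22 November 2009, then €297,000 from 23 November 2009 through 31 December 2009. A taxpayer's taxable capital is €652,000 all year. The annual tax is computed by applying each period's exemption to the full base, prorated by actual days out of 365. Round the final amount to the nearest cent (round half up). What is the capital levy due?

€9,049.44

1 January – 22 November 2009: 326 days, exemption €19,000 → (€652,000 − €19,000) × 1.5% × 326/365 = €8,480.4658
23 November – 31 December 2009: 39 days, exemption €297,000 → (€652,000 − €297,000) × 1.5% × 39/365 = €568.9726
Total = €9,049.4384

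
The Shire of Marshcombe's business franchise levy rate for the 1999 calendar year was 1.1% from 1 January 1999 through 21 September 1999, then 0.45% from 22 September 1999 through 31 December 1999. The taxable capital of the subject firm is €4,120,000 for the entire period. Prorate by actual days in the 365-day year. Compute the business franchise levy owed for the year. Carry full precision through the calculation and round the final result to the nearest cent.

1 January – 21 September 1999: 264 days at 1.1% → €4,120,000 × 1.1% × 264/365 = €32,779.3973
22 September – 31 December 1999: 101 days at 0.45% → €4,120,000 × 0.45% × 101/365 = €5,130.2466
Total = €37,909.6438

€37,909.64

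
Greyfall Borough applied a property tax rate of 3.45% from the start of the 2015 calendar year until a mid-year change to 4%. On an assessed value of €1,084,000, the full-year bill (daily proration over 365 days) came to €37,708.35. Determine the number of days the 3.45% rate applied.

Let d = days at the first rate; then 365 − d days at the second rate.
€1,084,000 × [3.45%·d + 4%·(365−d)] / 365 = €37,708.35
Solving gives d = 346, so the new rate took effect on December 13, 2015.

346 days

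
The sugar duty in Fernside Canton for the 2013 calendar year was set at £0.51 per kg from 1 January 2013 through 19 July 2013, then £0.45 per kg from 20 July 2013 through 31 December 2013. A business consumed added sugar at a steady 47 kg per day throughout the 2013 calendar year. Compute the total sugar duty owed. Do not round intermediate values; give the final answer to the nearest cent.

1 January – 19 July 2013: 200 days × 47 kg/day = 9,400 kg at £0.51/kg → £4,794.00
20 July – 31 December 2013: 165 days × 47 kg/day = 7,755 kg at £0.45/kg → £3,489.75

£8,283.75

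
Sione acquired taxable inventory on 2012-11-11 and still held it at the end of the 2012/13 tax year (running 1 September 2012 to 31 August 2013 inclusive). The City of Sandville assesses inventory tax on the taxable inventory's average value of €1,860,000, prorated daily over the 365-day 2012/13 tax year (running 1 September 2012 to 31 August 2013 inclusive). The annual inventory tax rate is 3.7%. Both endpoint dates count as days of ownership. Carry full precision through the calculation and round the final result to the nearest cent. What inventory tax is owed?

€55,433.10

Days held (2012-11-11 to 2013-08-31): 294 out of 365
Tax = €1,860,000 × 3.7% × 294/365 = €55,433.0959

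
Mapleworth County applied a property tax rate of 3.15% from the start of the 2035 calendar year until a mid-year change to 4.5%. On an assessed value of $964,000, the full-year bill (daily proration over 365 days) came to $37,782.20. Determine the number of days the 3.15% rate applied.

Let d = days at the first rate; then 365 − d days at the second rate.
$964,000 × [3.15%·d + 4.5%·(365−d)] / 365 = $37,782.20
Solving gives d = 157, so the new rate took effect on June 7, 2035.

157 days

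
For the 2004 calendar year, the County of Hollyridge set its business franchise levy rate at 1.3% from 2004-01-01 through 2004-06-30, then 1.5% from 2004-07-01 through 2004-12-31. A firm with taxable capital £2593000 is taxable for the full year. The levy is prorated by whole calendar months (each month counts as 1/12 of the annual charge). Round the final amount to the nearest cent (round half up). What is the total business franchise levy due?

£36302.00

2004-01-01 to 2004-06-30: 6 months at 1.3% → £2593000 × 1.3% × 6/12 = £16854.5000
2004-07-01 to 2004-12-31: 6 months at 1.5% → £2593000 × 1.5% × 6/12 = £19447.5000
Total = £36302.0000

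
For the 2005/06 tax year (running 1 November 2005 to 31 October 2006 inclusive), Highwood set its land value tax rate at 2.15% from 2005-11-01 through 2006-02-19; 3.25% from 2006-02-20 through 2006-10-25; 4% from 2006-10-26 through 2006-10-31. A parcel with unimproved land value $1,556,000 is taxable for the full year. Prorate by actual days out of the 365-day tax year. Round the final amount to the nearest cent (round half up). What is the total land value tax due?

2005-11-01 to 2006-02-19: 111 days at 2.15% → $1,556,000 × 2.15% × 111/365 = $10,173.6822
2006-02-20 to 2006-10-25: 248 days at 3.25% → $1,556,000 × 3.25% × 248/365 = $34,359.8904
2006-10-26 to 2006-10-31: 6 days at 4% → $1,556,000 × 4% × 6/365 = $1,023.1233
Total = $45,556.6959

$45,556.70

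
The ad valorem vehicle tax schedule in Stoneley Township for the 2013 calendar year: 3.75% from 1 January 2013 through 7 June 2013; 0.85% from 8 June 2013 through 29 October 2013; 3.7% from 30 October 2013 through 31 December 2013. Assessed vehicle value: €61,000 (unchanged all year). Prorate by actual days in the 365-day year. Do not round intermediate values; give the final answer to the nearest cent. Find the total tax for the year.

€1,584.33

1 January – 7 June 2013: 158 days at 3.75% → €61,000 × 3.75% × 158/365 = €990.2055
8 June – 29 October 2013: 144 days at 0.85% → €61,000 × 0.85% × 144/365 = €204.5589
30 October – 31 December 2013: 63 days at 3.7% → €61,000 × 3.7% × 63/365 = €389.5644
Total = €1,584.3288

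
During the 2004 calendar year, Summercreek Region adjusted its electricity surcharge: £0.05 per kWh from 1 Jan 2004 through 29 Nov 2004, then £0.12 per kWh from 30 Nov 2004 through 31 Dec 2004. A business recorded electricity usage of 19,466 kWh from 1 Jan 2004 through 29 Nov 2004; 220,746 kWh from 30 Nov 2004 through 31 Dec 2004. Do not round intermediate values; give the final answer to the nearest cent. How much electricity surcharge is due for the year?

£27,462.82

1 Jan – 29 Nov 2004: 19,466 kWh at £0.05/kWh → £973.30
30 Nov – 31 Dec 2004: 220,746 kWh at £0.12/kWh → £26,489.52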